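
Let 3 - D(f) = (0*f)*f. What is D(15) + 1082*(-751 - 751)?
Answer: -1625161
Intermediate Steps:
D(f) = 3 (D(f) = 3 - 0*f*f = 3 - 0*f = 3 - 1*0 = 3 + 0 = 3)
D(15) + 1082*(-751 - 751) = 3 + 1082*(-751 - 751) = 3 + 1082*(-1502) = 3 - 1625164 = -1625161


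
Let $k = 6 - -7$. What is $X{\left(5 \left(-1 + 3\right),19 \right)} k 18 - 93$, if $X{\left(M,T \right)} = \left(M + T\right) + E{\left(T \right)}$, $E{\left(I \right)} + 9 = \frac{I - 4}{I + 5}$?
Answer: $\frac{18933}{4} \approx 4733.3$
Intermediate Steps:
$E{\left(I \right)} = -9 + \frac{-4 + I}{5 + I}$ ($E{\left(I \right)} = -9 + \frac{I - 4}{I + 5} = -9 + \frac{-4 + I}{5 + I}$)
$X{\left(M,T \right)} = M + T + \frac{-49 - 8 T}{5 + T}$ ($X{\left(M,T \right)} = \left(M + T\right) + \frac{-49 - 8 T}{5 + T} = M + T + \frac{-49 - 8 T}{5 + T}$)
$k = 13$ ($k = 6 + 7 = 13$)
$X{\left(5 \left(-1 + 3\right),19 \right)} k 18 - 93 = \frac{-49 - 152 + \left(5 + 19\right) \left(5 \left(-1 + 3\right) + 19\right)}{5 + 19} \cdot 13 \cdot 18 - 93 = \frac{-49 - 152 + 24 \left(5 \cdot 2 + 19\right)}{24} \cdot 234 - 93 = \frac{-49 - 152 + 24 \left(10 + 19\right)}{24} \cdot 234 - 93 = \frac{-49 - 152 + 24 \cdot 29}{24} \cdot 234 - 93 = \frac{-49 - 152 + 696}{24} \cdot 234 - 93 = \frac{1}{24} \cdot 495 \cdot 234 - 93 = \frac{165}{8} \cdot 234 - 93 = \frac{19305}{4} - 93 = \frac{18933}{4}$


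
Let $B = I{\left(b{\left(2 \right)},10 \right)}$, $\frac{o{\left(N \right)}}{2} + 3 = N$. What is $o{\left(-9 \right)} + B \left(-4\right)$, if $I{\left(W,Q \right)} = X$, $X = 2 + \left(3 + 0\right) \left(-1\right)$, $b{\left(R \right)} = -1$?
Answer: $-20$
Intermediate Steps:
$X = -1$ ($X = 2 + 3 \left(-1\right) = 2 - 3 = -1$)
$o{\left(N \right)} = -6 + 2 N$
$I{\left(W,Q \right)} = -1$
$B = -1$
$o{\left(-9 \right)} + B \left(-4\right) = \left(-6 + 2 \left(-9\right)\right) - -4 = \left(-6 - 18\right) + 4 = -24 + 4 = -20$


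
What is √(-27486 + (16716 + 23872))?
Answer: √13102 ≈ 114.46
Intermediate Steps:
√(-27486 + (16716 + 23872)) = √(-27486 + 40588) = √13102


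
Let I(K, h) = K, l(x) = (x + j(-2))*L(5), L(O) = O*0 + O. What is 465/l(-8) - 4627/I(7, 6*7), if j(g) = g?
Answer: -6703/10 ≈ -670.30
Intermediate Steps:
L(O) = O (L(O) = 0 + O = O)
l(x) = -10 + 5*x (l(x) = (x - 2)*5 = (-2 + x)*5 = -10 + 5*x)
465/l(-8) - 4627/I(7, 6*7) = 465/(-10 + 5*(-8)) - 4627/7 = 465/(-10 - 40) - 4627*⅐ = 465/(-50) - 661 = 465*(-1/50) - 661 = -93/10 - 661 = -6703/10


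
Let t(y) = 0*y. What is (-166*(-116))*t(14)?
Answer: 0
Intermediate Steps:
t(y) = 0
(-166*(-116))*t(14) = -166*(-116)*0 = 19256*0 = 0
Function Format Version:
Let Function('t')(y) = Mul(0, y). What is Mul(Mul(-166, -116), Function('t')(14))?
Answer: 0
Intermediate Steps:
Function('t')(y) = 0
Mul(Mul(-166, -116), Function('t')(14)) = Mul(Mul(-166, -116), 0) = Mul(19256, 0) = 0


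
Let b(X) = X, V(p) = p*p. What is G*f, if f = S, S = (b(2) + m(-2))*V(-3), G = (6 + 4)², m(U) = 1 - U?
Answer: 4500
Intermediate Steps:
V(p) = p²
G = 100 (G = 10² = 100)
S = 45 (S = (2 + (1 - 1*(-2)))*(-3)² = (2 + (1 + 2))*9 = (2 + 3)*9 = 5*9 = 45)
f = 45
G*f = 100*45 = 4500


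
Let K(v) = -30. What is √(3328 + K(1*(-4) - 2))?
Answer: √3298 ≈ 57.428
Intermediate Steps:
√(3328 + K(1*(-4) - 2)) = √(3328 - 30) = √3298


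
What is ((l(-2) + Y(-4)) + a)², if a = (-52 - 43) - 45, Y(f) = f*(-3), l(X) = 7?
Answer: 14641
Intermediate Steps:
Y(f) = -3*f
a = -140 (a = -95 - 45 = -140)
((l(-2) + Y(-4)) + a)² = ((7 - 3*(-4)) - 140)² = ((7 + 12) - 140)² = (19 - 140)² = (-121)² = 14641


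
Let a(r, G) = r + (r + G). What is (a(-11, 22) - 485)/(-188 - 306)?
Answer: 485/494 ≈ 0.98178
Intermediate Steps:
a(r, G) = G + 2*r (a(r, G) = r + (G + r) = G + 2*r)
(a(-11, 22) - 485)/(-188 - 306) = ((22 + 2*(-11)) - 485)/(-188 - 306) = ((22 - 22) - 485)/(-494) = (0 - 485)*(-1/494) = -485*(-1/494) = 485/494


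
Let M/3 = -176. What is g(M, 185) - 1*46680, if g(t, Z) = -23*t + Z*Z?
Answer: -311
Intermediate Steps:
M = -528 (M = 3*(-176) = -528)
g(t, Z) = Z² - 23*t (g(t, Z) = -23*t + Z² = Z² - 23*t)
g(M, 185) - 1*46680 = (185² - 23*(-528)) - 1*46680 = (34225 + 12144) - 46680 = 46369 - 46680 = -311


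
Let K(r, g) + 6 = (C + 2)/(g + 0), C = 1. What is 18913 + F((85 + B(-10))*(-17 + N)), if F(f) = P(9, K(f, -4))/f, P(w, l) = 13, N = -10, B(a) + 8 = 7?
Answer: 42894671/2268 ≈ 18913.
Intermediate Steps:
B(a) = -1 (B(a) = -8 + 7 = -1)
K(r, g) = -6 + 3/g (K(r, g) = -6 + (1 + 2)/(g + 0) = -6 + 3/g)
F(f) = 13/f
18913 + F((85 + B(-10))*(-17 + N)) = 18913 + 13/(((85 - 1)*(-17 - 10))) = 18913 + 13/((84*(-27))) = 18913 + 13/(-2268) = 18913 + 13*(-1/2268) = 18913 - 13/2268 = 42894671/2268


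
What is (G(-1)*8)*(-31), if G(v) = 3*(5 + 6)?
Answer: -8184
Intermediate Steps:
G(v) = 33 (G(v) = 3*11 = 33)
(G(-1)*8)*(-31) = (33*8)*(-31) = 264*(-31) = -8184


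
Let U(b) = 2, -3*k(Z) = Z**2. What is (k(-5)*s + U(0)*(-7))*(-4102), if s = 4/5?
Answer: 254324/3 ≈ 84775.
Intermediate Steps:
k(Z) = -Z**2/3
s = 4/5 (s = 4*(1/5) = 4/5 ≈ 0.80000)
(k(-5)*s + U(0)*(-7))*(-4102) = (-1/3*(-5)**2*(4/5) + 2*(-7))*(-4102) = (-1/3*25*(4/5) - 14)*(-4102) = (-25/3*4/5 - 14)*(-4102) = (-20/3 - 14)*(-4102) = -62/3*(-4102) = 254324/3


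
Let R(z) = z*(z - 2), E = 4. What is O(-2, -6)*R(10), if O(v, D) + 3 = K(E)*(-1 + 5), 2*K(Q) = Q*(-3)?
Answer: -2160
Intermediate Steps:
K(Q) = -3*Q/2 (K(Q) = (Q*(-3))/2 = (-3*Q)/2 = -3*Q/2)
O(v, D) = -27 (O(v, D) = -3 + (-3/2*4)*(-1 + 5) = -3 - 6*4 = -3 - 24 = -27)
R(z) = z*(-2 + z)
O(-2, -6)*R(10) = -270*(-2 + 10) = -270*8 = -27*80 = -2160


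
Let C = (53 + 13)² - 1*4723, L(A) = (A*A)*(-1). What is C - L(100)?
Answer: 9633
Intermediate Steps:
L(A) = -A² (L(A) = A²*(-1) = -A²)
C = -367 (C = 66² - 4723 = 4356 - 4723 = -367)
C - L(100) = -367 - (-1)*100² = -367 - (-1)*10000 = -367 - 1*(-10000) = -367 + 10000 = 9633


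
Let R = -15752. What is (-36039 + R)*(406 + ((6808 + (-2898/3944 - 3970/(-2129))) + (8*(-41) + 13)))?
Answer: -1500355372661221/4198388 ≈ -3.5736e+8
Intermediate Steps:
(-36039 + R)*(406 + ((6808 + (-2898/3944 - 3970/(-2129))) + (8*(-41) + 13))) = (-36039 - 15752)*(406 + ((6808 + (-2898/3944 - 3970/(-2129))) + (8*(-41) + 13))) = -51791*(406 + ((6808 + (-2898*1/3944 - 3970*(-1/2129))) + (-328 + 13))) = -51791*(406 + ((6808 + (-1449/1972 + 3970/2129)) - 315)) = -51791*(406 + ((6808 + 4743919/4198388) - 315)) = -51791*(406 + (28587369423/4198388 - 315)) = -51791*(406 + 27264877203/4198388) = -51791*28969422731/4198388 = -1500355372661221/4198388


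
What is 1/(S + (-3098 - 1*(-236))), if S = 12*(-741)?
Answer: -1/11754 ≈ -8.5077e-5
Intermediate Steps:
S = -8892
1/(S + (-3098 - 1*(-236))) = 1/(-8892 + (-3098 - 1*(-236))) = 1/(-8892 + (-3098 + 236)) = 1/(-8892 - 2862) = 1/(-11754) = -1/11754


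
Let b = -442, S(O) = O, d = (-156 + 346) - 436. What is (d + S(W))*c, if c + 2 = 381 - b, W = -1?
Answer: -202787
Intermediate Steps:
d = -246 (d = 190 - 436 = -246)
c = 821 (c = -2 + (381 - 1*(-442)) = -2 + (381 + 442) = -2 + 823 = 821)
(d + S(W))*c = (-246 - 1)*821 = -247*821 = -202787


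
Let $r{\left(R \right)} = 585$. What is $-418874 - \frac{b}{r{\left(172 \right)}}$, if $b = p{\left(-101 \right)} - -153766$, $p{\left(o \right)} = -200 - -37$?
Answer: $- \frac{27243877}{65} \approx -4.1914 \cdot 10^{5}$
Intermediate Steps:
$p{\left(o \right)} = -163$ ($p{\left(o \right)} = -200 + 37 = -163$)
$b = 153603$ ($b = -163 - -153766 = -163 + 153766 = 153603$)
$-418874 - \frac{b}{r{\left(172 \right)}} = -418874 - \frac{153603}{585} = -418874 - 153603 \cdot \frac{1}{585} = -418874 - \frac{17067}{65} = - \frac{27243877}{65}$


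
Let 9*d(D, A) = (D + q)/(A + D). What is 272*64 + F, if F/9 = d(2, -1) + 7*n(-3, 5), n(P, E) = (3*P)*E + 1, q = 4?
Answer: 14642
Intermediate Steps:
d(D, A) = (4 + D)/(9*(A + D)) (d(D, A) = ((D + 4)/(A + D))/9 = ((4 + D)/(A + D))/9 = (4 + D)/(9*(A + D)))
n(P, E) = 1 + 3*E*P (n(P, E) = 3*E*P + 1 = 1 + 3*E*P)
F = -2766 (F = 9*((4 + 2)/(9*(-1 + 2)) + 7*(1 + 3*5*(-3))) = 9*((⅑)*6/1 + 7*(1 - 45)) = 9*((⅑)*1*6 + 7*(-44)) = 9*(⅔ - 308) = 9*(-922/3) = -2766)
272*64 + F = 272*64 - 2766 = 17408 - 2766 = 14642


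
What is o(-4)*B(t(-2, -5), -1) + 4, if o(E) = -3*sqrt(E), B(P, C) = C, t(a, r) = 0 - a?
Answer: 4 + 6*I ≈ 4.0 + 6.0*I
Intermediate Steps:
t(a, r) = -a
o(-4)*B(t(-2, -5), -1) + 4 = -6*I*(-1) + 4 = 6*I + 4 = 4 + 6*I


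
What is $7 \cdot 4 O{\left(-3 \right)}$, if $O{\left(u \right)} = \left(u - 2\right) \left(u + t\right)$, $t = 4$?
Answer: $-140$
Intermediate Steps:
$O{\left(u \right)} = \left(-2 + u\right) \left(4 + u\right)$ ($O{\left(u \right)} = \left(u - 2\right) \left(u + 4\right) = \left(-2 + u\right) \left(4 + u\right)$)
$7 \cdot 4 O{\left(-3 \right)} = 7 \cdot 4 \left(-8 + \left(-3\right)^{2} + 2 \left(-3\right)\right) = 28 \left(-8 + 9 - 6\right) = 28 \left(-5\right) = -140$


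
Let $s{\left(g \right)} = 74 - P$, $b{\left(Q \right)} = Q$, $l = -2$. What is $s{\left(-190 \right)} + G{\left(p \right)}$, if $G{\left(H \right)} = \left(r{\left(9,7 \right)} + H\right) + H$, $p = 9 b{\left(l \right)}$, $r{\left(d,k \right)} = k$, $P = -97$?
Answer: $142$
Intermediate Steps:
$s{\left(g \right)} = 171$ ($s{\left(g \right)} = 74 - -97 = 74 + 97 = 171$)
$p = -18$ ($p = 9 \left(-2\right) = -18$)
$G{\left(H \right)} = 7 + 2 H$ ($G{\left(H \right)} = \left(7 + H\right) + H = 7 + 2 H$)
$s{\left(-190 \right)} + G{\left(p \right)} = 171 + \left(7 + 2 \left(-18\right)\right) = 171 + \left(7 - 36\right) = 171 - 29 = 142$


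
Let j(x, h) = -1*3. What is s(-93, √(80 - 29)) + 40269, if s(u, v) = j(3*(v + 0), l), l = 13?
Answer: 40266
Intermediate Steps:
j(x, h) = -3
s(u, v) = -3
s(-93, √(80 - 29)) + 40269 = -3 + 40269 = 40266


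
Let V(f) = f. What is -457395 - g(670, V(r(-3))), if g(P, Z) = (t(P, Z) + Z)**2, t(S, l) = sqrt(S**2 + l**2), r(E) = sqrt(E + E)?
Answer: -906283 - 4*I*sqrt(673341) ≈ -9.0628e+5 - 3282.3*I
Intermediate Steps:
r(E) = sqrt(2)*sqrt(E) (r(E) = sqrt(2*E) = sqrt(2)*sqrt(E))
g(P, Z) = (Z + sqrt(P**2 + Z**2))**2 (g(P, Z) = (sqrt(P**2 + Z**2) + Z)**2 = (Z + sqrt(P**2 + Z**2))**2)
-457395 - g(670, V(r(-3))) = -457395 - (sqrt(2)*sqrt(-3) + sqrt(670**2 + (sqrt(2)*sqrt(-3))**2))**2 = -457395 - (sqrt(2)*(I*sqrt(3)) + sqrt(448900 + (sqrt(2)*(I*sqrt(3)))**2))**2 = -457395 - (I*sqrt(6) + sqrt(448900 + (I*sqrt(6))**2))**2 = -457395 - (I*sqrt(6) + sqrt(448900 - 6))**2 = -457395 - (I*sqrt(6) + sqrt(448894))**2 = -457395 - (sqrt(448894) + I*sqrt(6))**2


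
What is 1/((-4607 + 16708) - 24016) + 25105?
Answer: 299126074/11915 ≈ 25105.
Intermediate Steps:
1/((-4607 + 16708) - 24016) + 25105 = 1/(12101 - 24016) + 25105 = 1/(-11915) + 25105 = -1/11915 + 25105 = 299126074/11915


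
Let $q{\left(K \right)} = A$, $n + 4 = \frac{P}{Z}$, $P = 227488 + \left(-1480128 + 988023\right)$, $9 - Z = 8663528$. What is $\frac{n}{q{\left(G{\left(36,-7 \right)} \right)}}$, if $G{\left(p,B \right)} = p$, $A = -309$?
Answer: $\frac{11463153}{892342457} \approx 0.012846$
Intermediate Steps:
$Z = -8663519$ ($Z = 9 - 8663528 = -8663519$)
$P = -264617$ ($P = 227488 - 492105 = -264617$)
$n = - \frac{34389459}{8663519}$ ($n = -4 - \frac{264617}{-8663519} = -4 - - \frac{264617}{8663519} = -4 + \frac{264617}{8663519} = - \frac{34389459}{8663519} \approx -3.9695$)
$q{\left(K \right)} = -309$
$\frac{n}{q{\left(G{\left(36,-7 \right)} \right)}} = - \frac{34389459}{8663519 \left(-309\right)} = \left(- \frac{34389459}{8663519}\right) \left(- \frac{1}{309}\right) = \frac{11463153}{892342457}$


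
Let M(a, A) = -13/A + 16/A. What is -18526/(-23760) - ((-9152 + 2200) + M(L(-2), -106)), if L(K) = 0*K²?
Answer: 4377766039/629640 ≈ 6952.8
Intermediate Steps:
L(K) = 0
M(a, A) = 3/A
-18526/(-23760) - ((-9152 + 2200) + M(L(-2), -106)) = -18526/(-23760) - ((-9152 + 2200) + 3/(-106)) = -18526*(-1/23760) - (-6952 + 3*(-1/106)) = 9263/11880 - (-6952 - 3/106) = 9263/11880 - 1*(-736915/106) = 9263/11880 + 736915/106 = 4377766039/629640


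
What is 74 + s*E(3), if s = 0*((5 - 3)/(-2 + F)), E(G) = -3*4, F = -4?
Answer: 74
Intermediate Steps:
E(G) = -12
s = 0 (s = 0*((5 - 3)/(-2 - 4)) = 0*(2/(-6)) = 0*(2*(-⅙)) = 0*(-⅓) = 0)
74 + s*E(3) = 74 + 0*(-12) = 74 + 0 = 74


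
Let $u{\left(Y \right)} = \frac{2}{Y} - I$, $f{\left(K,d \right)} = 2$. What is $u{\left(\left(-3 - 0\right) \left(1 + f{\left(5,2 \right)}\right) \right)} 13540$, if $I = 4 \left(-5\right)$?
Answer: $\frac{2410120}{9} \approx 2.6779 \cdot 10^{5}$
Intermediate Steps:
$I = -20$
$u{\left(Y \right)} = 20 + \frac{2}{Y}$ ($u{\left(Y \right)} = \frac{2}{Y} - -20 = \frac{2}{Y} + 20 = 20 + \frac{2}{Y}$)
$u{\left(\left(-3 - 0\right) \left(1 + f{\left(5,2 \right)}\right) \right)} 13540 = \left(20 + \frac{2}{\left(-3 - 0\right) \left(1 + 2\right)}\right) 13540 = \left(20 + \frac{2}{\left(-3 + 0\right) 3}\right) 13540 = \left(20 + \frac{2}{\left(-3\right) 3}\right) 13540 = \left(20 + \frac{2}{-9}\right) 13540 = \left(20 + 2 \left(- \frac{1}{9}\right)\right) 13540 = \left(20 - \frac{2}{9}\right) 13540 = \frac{178}{9} \cdot 13540 = \frac{2410120}{9}$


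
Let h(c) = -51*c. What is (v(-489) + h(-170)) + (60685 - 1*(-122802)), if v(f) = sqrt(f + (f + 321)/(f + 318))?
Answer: 192157 + I*sqrt(1585569)/57 ≈ 1.9216e+5 + 22.091*I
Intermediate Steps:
v(f) = sqrt(f + (321 + f)/(318 + f))
(v(-489) + h(-170)) + (60685 - 1*(-122802)) = (sqrt((321 - 489 - 489*(318 - 489))/(318 - 489)) - 51*(-170)) + (60685 - 1*(-122802)) = (sqrt((321 - 489 - 489*(-171))/(-171)) + 8670) + (60685 + 122802) = (sqrt(-(321 - 489 + 83619)/171) + 8670) + 183487 = (sqrt(-1/171*83451) + 8670) + 183487 = (sqrt(-27817/57) + 8670) + 183487 = (I*sqrt(1585569)/57 + 8670) + 183487 = (8670 + I*sqrt(1585569)/57) + 183487 = 192157 + I*sqrt(1585569)/57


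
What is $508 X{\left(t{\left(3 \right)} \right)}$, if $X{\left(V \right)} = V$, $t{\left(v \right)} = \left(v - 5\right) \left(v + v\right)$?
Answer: $-6096$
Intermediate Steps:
$t{\left(v \right)} = 2 v \left(-5 + v\right)$ ($t{\left(v \right)} = \left(-5 + v\right) 2 v = 2 v \left(-5 + v\right)$)
$508 X{\left(t{\left(3 \right)} \right)} = 508 \cdot 2 \cdot 3 \left(-5 + 3\right) = 508 \cdot 2 \cdot 3 \left(-2\right) = 508 \left(-12\right) = -6096$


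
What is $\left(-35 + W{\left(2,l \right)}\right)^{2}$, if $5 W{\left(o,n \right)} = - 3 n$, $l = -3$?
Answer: $\frac{27556}{25} \approx 1102.2$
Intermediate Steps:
$W{\left(o,n \right)} = - \frac{3 n}{5}$ ($W{\left(o,n \right)} = \frac{\left(-3\right) n}{5} = - \frac{3 n}{5}$)
$\left(-35 + W{\left(2,l \right)}\right)^{2} = \left(-35 - - \frac{9}{5}\right)^{2} = \left(-35 + \frac{9}{5}\right)^{2} = \left(- \frac{166}{5}\right)^{2} = \frac{27556}{25}$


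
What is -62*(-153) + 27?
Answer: 9513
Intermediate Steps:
-62*(-153) + 27 = 9486 + 27 = 9513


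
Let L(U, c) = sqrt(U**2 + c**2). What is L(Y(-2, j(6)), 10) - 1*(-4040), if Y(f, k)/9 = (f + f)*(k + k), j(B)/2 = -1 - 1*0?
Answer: 4040 + 2*sqrt(5209) ≈ 4184.3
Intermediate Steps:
j(B) = -2 (j(B) = 2*(-1 - 1*0) = 2*(-1 + 0) = 2*(-1) = -2)
Y(f, k) = 36*f*k (Y(f, k) = 9*((f + f)*(k + k)) = 9*((2*f)*(2*k)) = 9*(4*f*k) = 36*f*k)
L(Y(-2, j(6)), 10) - 1*(-4040) = sqrt((36*(-2)*(-2))**2 + 10**2) - 1*(-4040) = sqrt(144**2 + 100) + 4040 = sqrt(20736 + 100) + 4040 = sqrt(20836) + 4040 = 2*sqrt(5209) + 4040 = 4040 + 2*sqrt(5209)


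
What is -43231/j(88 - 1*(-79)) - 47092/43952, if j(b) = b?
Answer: -476988319/1834996 ≈ -259.94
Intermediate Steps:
-43231/j(88 - 1*(-79)) - 47092/43952 = -43231/(88 - 1*(-79)) - 47092/43952 = -43231/(88 + 79) - 47092*1/43952 = -43231/167 - 11773/10988 = -476988319/1834996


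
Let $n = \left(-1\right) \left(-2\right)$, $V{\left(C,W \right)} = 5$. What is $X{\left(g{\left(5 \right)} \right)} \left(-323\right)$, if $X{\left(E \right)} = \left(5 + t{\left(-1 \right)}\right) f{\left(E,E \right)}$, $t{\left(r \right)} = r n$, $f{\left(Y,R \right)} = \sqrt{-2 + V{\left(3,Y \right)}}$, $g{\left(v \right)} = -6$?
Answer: $- 969 \sqrt{3} \approx -1678.4$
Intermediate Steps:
$n = 2$
$f{\left(Y,R \right)} = \sqrt{3}$ ($f{\left(Y,R \right)} = \sqrt{-2 + 5} = \sqrt{3}$)
$t{\left(r \right)} = 2 r$ ($t{\left(r \right)} = r 2 = 2 r$)
$X{\left(E \right)} = 3 \sqrt{3}$ ($X{\left(E \right)} = \left(5 + 2 \left(-1\right)\right) \sqrt{3} = \left(5 - 2\right) \sqrt{3} = 3 \sqrt{3}$)
$X{\left(g{\left(5 \right)} \right)} \left(-323\right) = 3 \sqrt{3} \left(-323\right) = - 969 \sqrt{3}$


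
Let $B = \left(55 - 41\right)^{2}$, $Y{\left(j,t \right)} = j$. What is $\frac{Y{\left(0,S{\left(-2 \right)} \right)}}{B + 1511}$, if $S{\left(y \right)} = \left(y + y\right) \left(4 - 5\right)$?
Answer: $0$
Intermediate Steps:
$S{\left(y \right)} = - 2 y$ ($S{\left(y \right)} = 2 y \left(-1\right) = - 2 y$)
$B = 196$ ($B = \left(55 - 41\right)^{2} = 14^{2} = 196$)
$\frac{Y{\left(0,S{\left(-2 \right)} \right)}}{B + 1511} = \frac{1}{196 + 1511} \cdot 0 = \frac{1}{1707} \cdot 0 = 0$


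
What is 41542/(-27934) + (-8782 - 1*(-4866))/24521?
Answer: -564020463/342484807 ≈ -1.6468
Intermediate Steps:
41542/(-27934) + (-8782 - 1*(-4866))/24521 = 41542*(-1/27934) + (-8782 + 4866)*(1/24521) = -20771/13967 - 3916*1/24521 = -20771/13967 - 3916/24521 = -564020463/342484807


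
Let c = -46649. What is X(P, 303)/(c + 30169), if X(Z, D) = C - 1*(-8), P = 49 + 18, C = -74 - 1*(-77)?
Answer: -11/16480 ≈ -0.00066748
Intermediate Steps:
C = 3 (C = -74 + 77 = 3)
P = 67
X(Z, D) = 11 (X(Z, D) = 3 - 1*(-8) = 3 + 8 = 11)
X(P, 303)/(c + 30169) = 11/(-46649 + 30169) = 11/(-16480) = 11*(-1/16480) = -11/16480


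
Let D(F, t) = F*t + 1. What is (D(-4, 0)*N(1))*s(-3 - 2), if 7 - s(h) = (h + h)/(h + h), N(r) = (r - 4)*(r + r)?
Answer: -36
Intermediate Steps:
D(F, t) = 1 + F*t
N(r) = 2*r*(-4 + r) (N(r) = (-4 + r)*(2*r) = 2*r*(-4 + r))
s(h) = 6 (s(h) = 7 - (h + h)/(h + h) = 7 - 2*h/(2*h) = 7 - 2*h*1/(2*h) = 7 - 1*1 = 7 - 1 = 6)
(D(-4, 0)*N(1))*s(-3 - 2) = ((1 - 4*0)*(2*1*(-4 + 1)))*6 = ((1 + 0)*(2*1*(-3)))*6 = (1*(-6))*6 = -6*6 = -36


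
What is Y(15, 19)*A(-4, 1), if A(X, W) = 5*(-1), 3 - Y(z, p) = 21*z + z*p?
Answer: 2985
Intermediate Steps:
Y(z, p) = 3 - 21*z - p*z (Y(z, p) = 3 - (21*z + z*p) = 3 - (21*z + p*z) = 3 + (-21*z - p*z) = 3 - 21*z - p*z)
A(X, W) = -5
Y(15, 19)*A(-4, 1) = (3 - 21*15 - 1*19*15)*(-5) = (3 - 315 - 285)*(-5) = -597*(-5) = 2985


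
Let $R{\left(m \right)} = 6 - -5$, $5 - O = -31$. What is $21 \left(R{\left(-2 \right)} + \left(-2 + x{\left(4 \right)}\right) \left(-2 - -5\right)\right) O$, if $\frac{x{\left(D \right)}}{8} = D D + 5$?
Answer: $384804$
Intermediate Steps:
$O = 36$ ($O = 5 - -31 = 5 + 31 = 36$)
$R{\left(m \right)} = 11$ ($R{\left(m \right)} = 6 + 5 = 11$)
$x{\left(D \right)} = 40 + 8 D^{2}$ ($x{\left(D \right)} = 8 \left(D D + 5\right) = 8 \left(D^{2} + 5\right) = 8 \left(5 + D^{2}\right) = 40 + 8 D^{2}$)
$21 \left(R{\left(-2 \right)} + \left(-2 + x{\left(4 \right)}\right) \left(-2 - -5\right)\right) O = 21 \left(11 + \left(-2 + \left(40 + 8 \cdot 4^{2}\right)\right) \left(-2 - -5\right)\right) 36 = 21 \left(11 + \left(-2 + \left(40 + 8 \cdot 16\right)\right) \left(-2 + 5\right)\right) 36 = 21 \left(11 + \left(-2 + \left(40 + 128\right)\right) 3\right) 36 = 21 \left(11 + \left(-2 + 168\right) 3\right) 36 = 21 \left(11 + 166 \cdot 3\right) 36 = 21 \left(11 + 498\right) 36 = 21 \cdot 509 \cdot 36 = 10689 \cdot 36 = 384804$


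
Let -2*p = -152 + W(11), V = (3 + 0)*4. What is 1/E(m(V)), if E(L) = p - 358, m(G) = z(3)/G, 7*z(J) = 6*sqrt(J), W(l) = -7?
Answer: -2/557 ≈ -0.0035907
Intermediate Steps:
V = 12 (V = 3*4 = 12)
p = 159/2 (p = -(-152 - 7)/2 = -1/2*(-159) = 159/2 ≈ 79.500)
z(J) = 6*sqrt(J)/7 (z(J) = (6*sqrt(J))/7 = 6*sqrt(J)/7)
m(G) = 6*sqrt(3)/(7*G) (m(G) = (6*sqrt(3)/7)/G = 6*sqrt(3)/(7*G))
E(L) = -557/2 (E(L) = 159/2 - 358 = -557/2)
1/E(m(V)) = 1/(-557/2) = -2/557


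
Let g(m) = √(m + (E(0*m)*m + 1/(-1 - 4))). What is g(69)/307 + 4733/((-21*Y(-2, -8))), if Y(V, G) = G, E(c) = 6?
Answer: 4733/168 + √12070/1535 ≈ 28.244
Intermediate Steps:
g(m) = √(-⅕ + 7*m) (g(m) = √(m + (6*m + 1/(-1 - 4))) = √(m + (6*m + 1/(-5))) = √(m + (6*m - ⅕)) = √(m + (-⅕ + 6*m)) = √(-⅕ + 7*m))
g(69)/307 + 4733/((-21*Y(-2, -8))) = (√(-5 + 175*69)/5)/307 + 4733/((-21*(-8))) = (√(-5 + 12075)/5)*(1/307) + 4733/168 = (√12070/5)*(1/307) + 4733*(1/168) = √12070/1535 + 4733/168 = 4733/168 + √12070/1535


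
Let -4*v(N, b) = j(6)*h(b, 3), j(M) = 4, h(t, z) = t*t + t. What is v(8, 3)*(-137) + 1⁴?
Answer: 1645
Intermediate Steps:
h(t, z) = t + t² (h(t, z) = t² + t = t + t²)
v(N, b) = -b*(1 + b)
v(8, 3)*(-137) + 1⁴ = -1*3*(1 + 3)*(-137) + 1⁴ = -1*3*4*(-137) + 1 = -12*(-137) + 1 = 1644 + 1 = 1645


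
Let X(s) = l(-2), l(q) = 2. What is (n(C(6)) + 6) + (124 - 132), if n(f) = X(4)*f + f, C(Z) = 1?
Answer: 1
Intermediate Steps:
X(s) = 2
n(f) = 3*f (n(f) = 2*f + f = 3*f)
(n(C(6)) + 6) + (124 - 132) = (3*1 + 6) + (124 - 132) = (3 + 6) - 8 = 9 - 8 = 1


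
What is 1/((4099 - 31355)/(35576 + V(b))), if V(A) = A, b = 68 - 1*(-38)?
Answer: -17841/13628 ≈ -1.3091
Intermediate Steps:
b = 106 (b = 68 + 38 = 106)
1/((4099 - 31355)/(35576 + V(b))) = 1/((4099 - 31355)/(35576 + 106)) = 1/(-27256/35682) = 1/(-27256*1/35682) = 1/(-13628/17841) = -17841/13628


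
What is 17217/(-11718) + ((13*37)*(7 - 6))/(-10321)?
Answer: -20370335/13437942 ≈ -1.5159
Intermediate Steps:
17217/(-11718) + ((13*37)*(7 - 6))/(-10321) = 17217*(-1/11718) + (481*1)*(-1/10321) = -1913/1302 + 481*(-1/10321) = -1913/1302 - 481/10321 = -20370335/13437942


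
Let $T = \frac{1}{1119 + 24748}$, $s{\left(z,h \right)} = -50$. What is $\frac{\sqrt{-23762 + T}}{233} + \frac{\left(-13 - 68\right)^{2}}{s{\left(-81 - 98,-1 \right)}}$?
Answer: $- \frac{6561}{50} + \frac{i \sqrt{15899194308151}}{6027011} \approx -131.22 + 0.66158 i$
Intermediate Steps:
$T = \frac{1}{25867} \approx 3.8659 \cdot 10^{-5}$
$\frac{\sqrt{-23762 + T}}{233} + \frac{\left(-13 - 68\right)^{2}}{s{\left(-81 - 98,-1 \right)}} = \frac{\sqrt{-23762 + \frac{1}{25867}}}{233} + \frac{\left(-13 - 68\right)^{2}}{-50} = \sqrt{- \frac{614651653}{25867}} \cdot \frac{1}{233} + \left(-81\right)^{2} \left(- \frac{1}{50}\right) = \frac{i \sqrt{15899194308151}}{25867} \cdot \frac{1}{233} + 6561 \left(- \frac{1}{50}\right) = \frac{i \sqrt{15899194308151}}{6027011} - \frac{6561}{50} = - \frac{6561}{50} + \frac{i \sqrt{15899194308151}}{6027011}$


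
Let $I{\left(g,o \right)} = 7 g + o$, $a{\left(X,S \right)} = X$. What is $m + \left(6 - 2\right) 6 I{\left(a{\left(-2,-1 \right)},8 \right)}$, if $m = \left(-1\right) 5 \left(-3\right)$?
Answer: $-129$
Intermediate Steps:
$I{\left(g,o \right)} = o + 7 g$
$m = 15$ ($m = \left(-5\right) \left(-3\right) = 15$)
$m + \left(6 - 2\right) 6 I{\left(a{\left(-2,-1 \right)},8 \right)} = 15 + \left(6 - 2\right) 6 \left(8 + 7 \left(-2\right)\right) = 15 + 4 \cdot 6 \left(8 - 14\right) = 15 + 24 \left(-6\right) = 15 - 144 = -129$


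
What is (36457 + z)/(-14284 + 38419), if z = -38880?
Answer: -2423/24135 ≈ -0.10039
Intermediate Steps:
(36457 + z)/(-14284 + 38419) = (36457 - 38880)/(-14284 + 38419) = -2423/24135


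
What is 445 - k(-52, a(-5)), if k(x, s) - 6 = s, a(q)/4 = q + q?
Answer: 479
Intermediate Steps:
a(q) = 8*q (a(q) = 4*(q + q) = 4*(2*q) = 8*q)
k(x, s) = 6 + s
445 - k(-52, a(-5)) = 445 - (6 + 8*(-5)) = 445 - (6 - 40) = 445 - 1*(-34) = 445 + 34 = 479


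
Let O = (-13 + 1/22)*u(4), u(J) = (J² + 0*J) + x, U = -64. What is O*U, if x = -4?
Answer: 109440/11 ≈ 9949.1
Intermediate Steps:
u(J) = -4 + J² (u(J) = (J² + 0*J) - 4 = (J² + 0) - 4 = J² - 4 = -4 + J²)
O = -1710/11 (O = (-13 + 1/22)*(-4 + 4²) = (-13 + 1/22)*(-4 + 16) = -285/22*12 = -1710/11 ≈ -155.45)
O*U = -1710/11*(-64) = 109440/11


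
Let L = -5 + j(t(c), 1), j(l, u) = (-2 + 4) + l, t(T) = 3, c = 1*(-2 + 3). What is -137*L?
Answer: 0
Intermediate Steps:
c = 1 (c = 1*1 = 1)
j(l, u) = 2 + l
L = 0 (L = -5 + (2 + 3) = -5 + 5 = 0)
-137*L = -137*0 = 0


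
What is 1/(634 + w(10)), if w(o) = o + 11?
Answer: 1/655 ≈ 0.0015267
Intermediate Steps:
w(o) = 11 + o
1/(634 + w(10)) = 1/(634 + (11 + 10)) = 1/(634 + 21) = 1/655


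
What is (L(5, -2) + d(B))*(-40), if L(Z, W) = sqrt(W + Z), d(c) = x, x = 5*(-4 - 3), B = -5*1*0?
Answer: 1400 - 40*sqrt(3) ≈ 1330.7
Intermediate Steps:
B = 0 (B = -5*0 = 0)
x = -35 (x = 5*(-7) = -35)
d(c) = -35
(L(5, -2) + d(B))*(-40) = (sqrt(-2 + 5) - 35)*(-40) = (sqrt(3) - 35)*(-40) = (-35 + sqrt(3))*(-40) = 1400 - 40*sqrt(3)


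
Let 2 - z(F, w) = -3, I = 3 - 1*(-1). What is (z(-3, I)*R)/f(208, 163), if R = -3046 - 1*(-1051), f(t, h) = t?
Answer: -9975/208 ≈ -47.957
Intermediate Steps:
I = 4 (I = 3 + 1 = 4)
z(F, w) = 5 (z(F, w) = 2 - 1*(-3) = 2 + 3 = 5)
R = -1995 (R = -3046 + 1051 = -1995)
(z(-3, I)*R)/f(208, 163) = (5*(-1995))/208 = -9975*1/208 = -9975/208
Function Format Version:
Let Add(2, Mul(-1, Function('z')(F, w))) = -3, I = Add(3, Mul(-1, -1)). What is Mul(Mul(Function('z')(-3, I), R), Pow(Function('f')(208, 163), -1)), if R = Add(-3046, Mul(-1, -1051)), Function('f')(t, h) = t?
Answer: Rational(-9975, 208) ≈ -47.957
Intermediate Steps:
I = 4 (I = Add(3, 1) = 4)
Function('z')(F, w) = 5 (Function('z')(F, w) = Add(2, Mul(-1, -3)) = Add(2, 3) = 5)
R = -1995 (R = Add(-3046, 1051) = -1995)
Mul(Mul(Function('z')(-3, I), R), Pow(Function('f')(208, 163), -1)) = Mul(Mul(5, -1995), Pow(208, -1)) = Mul(-9975, Rational(1, 208)) = Rational(-9975, 208)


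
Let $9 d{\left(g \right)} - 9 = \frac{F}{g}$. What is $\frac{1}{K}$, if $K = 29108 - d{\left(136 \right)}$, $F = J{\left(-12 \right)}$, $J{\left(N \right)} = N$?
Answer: $\frac{102}{2968915} \approx 3.4356 \cdot 10^{-5}$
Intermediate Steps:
$F = -12$
$d{\left(g \right)} = 1 - \frac{4}{3 g}$ ($d{\left(g \right)} = 1 + \frac{\left(-12\right) \frac{1}{g}}{9} = 1 - \frac{4}{3 g}$)
$K = \frac{2968915}{102}$ ($K = 29108 - \frac{- \frac{4}{3} + 136}{136} = 29108 - \frac{1}{136} \cdot \frac{404}{3} = 29108 - \frac{101}{102} = \frac{2968915}{102} \approx 29107.0$)
$\frac{1}{K} = \frac{1}{\frac{2968915}{102}} = \frac{102}{2968915}$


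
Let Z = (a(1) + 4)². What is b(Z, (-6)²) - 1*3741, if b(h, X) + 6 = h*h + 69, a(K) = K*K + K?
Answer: -2382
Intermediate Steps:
a(K) = K + K² (a(K) = K² + K = K + K²)
Z = 36 (Z = (1*(1 + 1) + 4)² = (1*2 + 4)² = (2 + 4)² = 6² = 36)
b(h, X) = 63 + h² (b(h, X) = -6 + (h*h + 69) = -6 + (h² + 69) = -6 + (69 + h²) = 63 + h²)
b(Z, (-6)²) - 1*3741 = (63 + 36²) - 1*3741 = (63 + 1296) - 3741 = 1359 - 3741 = -2382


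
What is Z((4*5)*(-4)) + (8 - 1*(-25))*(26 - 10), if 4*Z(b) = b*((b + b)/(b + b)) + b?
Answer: 488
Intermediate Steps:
Z(b) = b/2 (Z(b) = (b*((b + b)/(b + b)) + b)/4 = (b*((2*b)/((2*b))) + b)/4 = (b*((2*b)*(1/(2*b))) + b)/4 = (b*1 + b)/4 = (b + b)/4 = (2*b)/4 = b/2)
Z((4*5)*(-4)) + (8 - 1*(-25))*(26 - 10) = ((4*5)*(-4))/2 + (8 - 1*(-25))*(26 - 10) = (20*(-4))/2 + (8 + 25)*16 = (½)*(-80) + 33*16 = -40 + 528 = 488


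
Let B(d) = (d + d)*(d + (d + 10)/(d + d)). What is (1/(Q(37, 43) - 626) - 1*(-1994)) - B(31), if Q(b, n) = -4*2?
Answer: 19653/634 ≈ 30.998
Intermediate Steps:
Q(b, n) = -8
B(d) = 2*d*(d + (10 + d)/(2*d)) (B(d) = (2*d)*(d + (10 + d)/((2*d))) = (2*d)*(d + (10 + d)*(1/(2*d))) = (2*d)*(d + (10 + d)/(2*d)) = 2*d*(d + (10 + d)/(2*d)))
(1/(Q(37, 43) - 626) - 1*(-1994)) - B(31) = (1/(-8 - 626) - 1*(-1994)) - (10 + 31 + 2*31**2) = (1/(-634) + 1994) - (10 + 31 + 2*961) = (-1/634 + 1994) - (10 + 31 + 1922) = 1264195/634 - 1*1963 = 1264195/634 - 1963 = 19653/634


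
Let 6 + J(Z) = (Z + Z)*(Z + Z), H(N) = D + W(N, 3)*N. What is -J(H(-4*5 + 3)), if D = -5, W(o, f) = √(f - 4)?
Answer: 1062 - 680*I ≈ 1062.0 - 680.0*I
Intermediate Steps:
W(o, f) = √(-4 + f)
H(N) = -5 + I*N (H(N) = -5 + √(-4 + 3)*N = -5 + √(-1)*N = -5 + I*N)
J(Z) = -6 + 4*Z² (J(Z) = -6 + (Z + Z)*(Z + Z) = -6 + (2*Z)*(2*Z) = -6 + 4*Z²)
-J(H(-4*5 + 3)) = -(-6 + 4*(-5 + I*(-4*5 + 3))²) = -(-6 + 4*(-5 + I*(-20 + 3))²) = -(-6 + 4*(-5 + I*(-17))²) = -(-6 + 4*(-5 - 17*I)²) = 6 - 4*(-5 - 17*I)²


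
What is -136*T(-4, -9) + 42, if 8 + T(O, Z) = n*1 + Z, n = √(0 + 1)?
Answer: 2218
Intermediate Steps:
n = 1 (n = √1 = 1)
T(O, Z) = -7 + Z (T(O, Z) = -8 + (1*1 + Z) = -8 + (1 + Z) = -7 + Z)
-136*T(-4, -9) + 42 = -136*(-7 - 9) + 42 = -136*(-16) + 42 = 2176 + 42 = 2218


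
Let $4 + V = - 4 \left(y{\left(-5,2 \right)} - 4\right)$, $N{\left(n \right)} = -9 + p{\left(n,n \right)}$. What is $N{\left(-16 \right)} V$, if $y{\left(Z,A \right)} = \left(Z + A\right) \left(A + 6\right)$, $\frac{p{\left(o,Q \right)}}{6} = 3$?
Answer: $972$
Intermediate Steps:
$p{\left(o,Q \right)} = 18$ ($p{\left(o,Q \right)} = 6 \cdot 3 = 18$)
$y{\left(Z,A \right)} = \left(6 + A\right) \left(A + Z\right)$ ($y{\left(Z,A \right)} = \left(A + Z\right) \left(6 + A\right) = \left(6 + A\right) \left(A + Z\right)$)
$N{\left(n \right)} = 9$ ($N{\left(n \right)} = -9 + 18 = 9$)
$V = 108$ ($V = -4 - 4 \left(\left(2^{2} + 6 \cdot 2 + 6 \left(-5\right) + 2 \left(-5\right)\right) - 4\right) = -4 - 4 \left(\left(4 + 12 - 30 - 10\right) - 4\right) = -4 - 4 \left(-24 - 4\right) = -4 - -112 = -4 + 112 = 108$)
$N{\left(-16 \right)} V = 9 \cdot 108 = 972$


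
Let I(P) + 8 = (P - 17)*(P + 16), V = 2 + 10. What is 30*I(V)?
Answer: -4440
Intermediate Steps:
V = 12
I(P) = -8 + (-17 + P)*(16 + P) (I(P) = -8 + (P - 17)*(P + 16) = -8 + (-17 + P)*(16 + P))
30*I(V) = 30*(-280 + 12**2 - 1*12) = 30*(-280 + 144 - 12) = 30*(-148) = -4440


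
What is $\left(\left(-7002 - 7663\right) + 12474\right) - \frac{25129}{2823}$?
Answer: $- \frac{6210322}{2823} \approx -2199.9$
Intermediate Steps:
$\left(\left(-7002 - 7663\right) + 12474\right) - \frac{25129}{2823} = \left(-14665 + 12474\right) - \frac{25129}{2823} = -2191 - \frac{25129}{2823} = - \frac{6210322}{2823}$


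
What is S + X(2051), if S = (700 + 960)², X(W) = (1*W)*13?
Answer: 2782263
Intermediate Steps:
X(W) = 13*W (X(W) = W*13 = 13*W)
S = 2755600 (S = 1660² = 2755600)
S + X(2051) = 2755600 + 13*2051 = 2755600 + 26663 = 2782263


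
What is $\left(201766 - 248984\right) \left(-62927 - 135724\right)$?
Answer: $9379902918$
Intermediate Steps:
$\left(201766 - 248984\right) \left(-62927 - 135724\right) = \left(-47218\right) \left(-198651\right) = 9379902918$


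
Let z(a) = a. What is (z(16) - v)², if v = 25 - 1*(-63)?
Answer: 5184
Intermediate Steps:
v = 88 (v = 25 + 63 = 88)
(z(16) - v)² = (16 - 1*88)² = (16 - 88)² = (-72)² = 5184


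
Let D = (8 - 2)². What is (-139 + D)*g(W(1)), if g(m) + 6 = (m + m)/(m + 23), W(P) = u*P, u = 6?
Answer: 16686/29 ≈ 575.38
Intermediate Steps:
W(P) = 6*P
D = 36 (D = 6² = 36)
g(m) = -6 + 2*m/(23 + m) (g(m) = -6 + (m + m)/(m + 23) = -6 + (2*m)/(23 + m) = -6 + 2*m/(23 + m))
(-139 + D)*g(W(1)) = (-139 + 36)*(2*(-69 - 12)/(23 + 6*1)) = -206*(-69 - 2*6)/(23 + 6) = -206*(-69 - 12)/29 = -206*(-81)/29 = -103*(-162/29) = 16686/29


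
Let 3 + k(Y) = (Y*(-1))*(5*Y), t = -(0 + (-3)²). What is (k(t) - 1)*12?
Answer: -4908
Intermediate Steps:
t = -9 (t = -(0 + 9) = -1*9 = -9)
k(Y) = -3 - 5*Y² (k(Y) = -3 + (Y*(-1))*(5*Y) = -3 + (-Y)*(5*Y) = -3 - 5*Y²)
(k(t) - 1)*12 = ((-3 - 5*(-9)²) - 1)*12 = ((-3 - 5*81) - 1)*12 = ((-3 - 405) - 1)*12 = (-408 - 1)*12 = -409*12 = -4908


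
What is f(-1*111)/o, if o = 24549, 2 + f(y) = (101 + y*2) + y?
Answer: -78/8183 ≈ -0.0095320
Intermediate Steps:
f(y) = 99 + 3*y (f(y) = -2 + ((101 + y*2) + y) = -2 + ((101 + 2*y) + y) = -2 + (101 + 3*y) = 99 + 3*y)
f(-1*111)/o = (99 + 3*(-1*111))/24549 = (99 + 3*(-111))*(1/24549) = (99 - 333)*(1/24549) = -234*1/24549 = -78/8183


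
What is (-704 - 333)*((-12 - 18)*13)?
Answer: 404430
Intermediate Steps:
(-704 - 333)*((-12 - 18)*13) = -(-31110)*13 = -1037*(-390) = 404430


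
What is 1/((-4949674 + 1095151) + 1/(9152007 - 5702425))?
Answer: -3449582/13296493159385 ≈ -2.5944e-7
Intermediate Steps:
1/((-4949674 + 1095151) + 1/(9152007 - 5702425)) = 1/(-3854523 + 1/3449582) = 1/(-13296493159385/3449582) = -3449582/13296493159385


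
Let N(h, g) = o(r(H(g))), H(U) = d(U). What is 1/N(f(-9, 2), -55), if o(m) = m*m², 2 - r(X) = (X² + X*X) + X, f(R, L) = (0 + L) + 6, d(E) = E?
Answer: -1/215244881657 ≈ -4.6459e-12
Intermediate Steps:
f(R, L) = 6 + L (f(R, L) = L + 6 = 6 + L)
H(U) = U
r(X) = 2 - X - 2*X² (r(X) = 2 - ((X² + X*X) + X) = 2 - ((X² + X²) + X) = 2 - (2*X² + X) = 2 - (X + 2*X²) = 2 + (-X - 2*X²) = 2 - X - 2*X²)
o(m) = m³
N(h, g) = (2 - g - 2*g²)³
1/N(f(-9, 2), -55) = 1/(-(-2 - 55 + 2*(-55)²)³) = 1/(-(-2 - 55 + 2*3025)³) = 1/(-(-2 - 55 + 6050)³) = 1/(-1*5993³) = 1/(-1*215244881657) = 1/(-215244881657) = -1/215244881657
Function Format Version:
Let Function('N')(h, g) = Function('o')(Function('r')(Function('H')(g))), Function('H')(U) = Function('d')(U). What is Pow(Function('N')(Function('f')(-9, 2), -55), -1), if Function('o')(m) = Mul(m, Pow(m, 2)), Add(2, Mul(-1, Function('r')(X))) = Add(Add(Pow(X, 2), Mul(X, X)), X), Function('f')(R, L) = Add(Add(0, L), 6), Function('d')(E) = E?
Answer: Rational(-1, 215244881657) ≈ -4.6459e-12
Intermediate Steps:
Function('f')(R, L) = Add(6, L) (Function('f')(R, L) = Add(L, 6) = Add(6, L))
Function('H')(U) = U
Function('r')(X) = Add(2, Mul(-1, X), Mul(-2, Pow(X, 2))) (Function('r')(X) = Add(2, Mul(-1, Add(Add(Pow(X, 2), Mul(X, X)), X))) = Add(2, Mul(-1, Add(Add(Pow(X, 2), Pow(X, 2)), X))) = Add(2, Mul(-1, Add(Mul(2, Pow(X, 2)), X))) = Add(2, Mul(-1, Add(X, Mul(2, Pow(X, 2))))) = Add(2, Add(Mul(-1, X), Mul(-2, Pow(X, 2)))) = Add(2, Mul(-1, X), Mul(-2, Pow(X, 2))))
Function('o')(m) = Pow(m, 3)
Function('N')(h, g) = Pow(Add(2, Mul(-1, g), Mul(-2, Pow(g, 2))), 3)
Pow(Function('N')(Function('f')(-9, 2), -55), -1) = Pow(Mul(-1, Pow(Add(-2, -55, Mul(2, Pow(-55, 2))), 3)), -1) = Pow(Mul(-1, Pow(Add(-2, -55, Mul(2, 3025)), 3)), -1) = Pow(Mul(-1, Pow(Add(-2, -55, 6050), 3)), -1) = Pow(Mul(-1, Pow(5993, 3)), -1) = Pow(Mul(-1, 215244881657), -1) = Pow(-215244881657, -1) = Rational(-1, 215244881657)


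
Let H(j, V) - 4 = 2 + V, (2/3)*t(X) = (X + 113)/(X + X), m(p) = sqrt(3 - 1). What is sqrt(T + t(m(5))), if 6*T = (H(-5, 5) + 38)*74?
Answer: sqrt(87132 + 6102*sqrt(2))/12 ≈ 25.788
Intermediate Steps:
m(p) = sqrt(2)
t(X) = 3*(113 + X)/(4*X) (t(X) = 3*((X + 113)/(X + X))/2 = 3*((113 + X)/((2*X)))/2 = 3*((113 + X)*(1/(2*X)))/2 = 3*((113 + X)/(2*X))/2 = 3*(113 + X)/(4*X))
H(j, V) = 6 + V (H(j, V) = 4 + (2 + V) = 6 + V)
T = 1813/3 (T = (((6 + 5) + 38)*74)/6 = ((11 + 38)*74)/6 = (49*74)/6 = (1/6)*3626 = 1813/3 ≈ 604.33)
sqrt(T + t(m(5))) = sqrt(1813/3 + 3*(113 + sqrt(2))/(4*(sqrt(2)))) = sqrt(1813/3 + 3*(sqrt(2)/2)*(113 + sqrt(2))/4) = sqrt(1813/3 + 3*sqrt(2)*(113 + sqrt(2))/8)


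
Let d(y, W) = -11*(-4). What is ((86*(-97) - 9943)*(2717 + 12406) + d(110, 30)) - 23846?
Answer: -276547857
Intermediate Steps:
d(y, W) = 44
((86*(-97) - 9943)*(2717 + 12406) + d(110, 30)) - 23846 = ((86*(-97) - 9943)*(2717 + 12406) + 44) - 23846 = ((-8342 - 9943)*15123 + 44) - 23846 = (-18285*15123 + 44) - 23846 = (-276524055 + 44) - 23846 = -276524011 - 23846 = -276547857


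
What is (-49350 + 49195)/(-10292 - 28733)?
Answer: 31/7805 ≈ 0.0039718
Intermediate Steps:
(-49350 + 49195)/(-10292 - 28733) = -155/(-39025) = -155*(-1/39025) = 31/7805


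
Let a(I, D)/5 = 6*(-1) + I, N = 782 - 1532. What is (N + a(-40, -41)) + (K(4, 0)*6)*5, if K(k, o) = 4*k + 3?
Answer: -410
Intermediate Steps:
N = -750
K(k, o) = 3 + 4*k
a(I, D) = -30 + 5*I (a(I, D) = 5*(6*(-1) + I) = 5*(-6 + I) = -30 + 5*I)
(N + a(-40, -41)) + (K(4, 0)*6)*5 = (-750 + (-30 + 5*(-40))) + ((3 + 4*4)*6)*5 = (-750 + (-30 - 200)) + ((3 + 16)*6)*5 = (-750 - 230) + (19*6)*5 = -980 + 114*5 = -980 + 570 = -410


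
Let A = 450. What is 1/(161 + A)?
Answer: 1/611 ≈ 0.0016367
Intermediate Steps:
1/(161 + A) = 1/(161 + 450) = 1/611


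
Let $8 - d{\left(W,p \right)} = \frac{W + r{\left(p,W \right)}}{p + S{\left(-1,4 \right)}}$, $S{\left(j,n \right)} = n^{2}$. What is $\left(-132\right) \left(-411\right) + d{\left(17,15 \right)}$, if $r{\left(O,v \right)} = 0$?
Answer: $\frac{1682043}{31} \approx 54259.0$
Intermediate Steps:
$d{\left(W,p \right)} = 8 - \frac{W}{16 + p}$ ($d{\left(W,p \right)} = 8 - \frac{W + 0}{p + 4^{2}} = 8 - \frac{W}{p + 16} = 8 - \frac{W}{16 + p}$)
$\left(-132\right) \left(-411\right) + d{\left(17,15 \right)} = \left(-132\right) \left(-411\right) + \frac{128 - 17 + 8 \cdot 15}{16 + 15} = 54252 + \frac{128 - 17 + 120}{31} = 54252 + \frac{1}{31} \cdot 231 = 54252 + \frac{231}{31} = \frac{1682043}{31}$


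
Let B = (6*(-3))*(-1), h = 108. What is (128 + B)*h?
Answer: 15768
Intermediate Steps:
B = 18 (B = -18*(-1) = 18)
(128 + B)*h = (128 + 18)*108 = 146*108 = 15768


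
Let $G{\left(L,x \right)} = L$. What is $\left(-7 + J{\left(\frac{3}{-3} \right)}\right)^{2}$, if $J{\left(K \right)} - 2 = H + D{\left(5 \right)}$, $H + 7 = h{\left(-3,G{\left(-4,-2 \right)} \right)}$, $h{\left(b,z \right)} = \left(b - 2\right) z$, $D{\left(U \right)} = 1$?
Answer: $81$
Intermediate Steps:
$h{\left(b,z \right)} = z \left(-2 + b\right)$ ($h{\left(b,z \right)} = \left(-2 + b\right) z = z \left(-2 + b\right)$)
$H = 13$ ($H = -7 - 4 \left(-2 - 3\right) = -7 - -20 = -7 + 20 = 13$)
$J{\left(K \right)} = 16$ ($J{\left(K \right)} = 2 + \left(13 + 1\right) = 2 + 14 = 16$)
$\left(-7 + J{\left(\frac{3}{-3} \right)}\right)^{2} = \left(-7 + 16\right)^{2} = 9^{2} = 81$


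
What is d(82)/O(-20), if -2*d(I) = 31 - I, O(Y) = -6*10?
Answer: -17/40 ≈ -0.42500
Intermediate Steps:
O(Y) = -60
d(I) = -31/2 + I/2 (d(I) = -(31 - I)/2 = -31/2 + I/2)
d(82)/O(-20) = (-31/2 + (1/2)*82)/(-60) = (-31/2 + 41)*(-1/60) = (51/2)*(-1/60) = -17/40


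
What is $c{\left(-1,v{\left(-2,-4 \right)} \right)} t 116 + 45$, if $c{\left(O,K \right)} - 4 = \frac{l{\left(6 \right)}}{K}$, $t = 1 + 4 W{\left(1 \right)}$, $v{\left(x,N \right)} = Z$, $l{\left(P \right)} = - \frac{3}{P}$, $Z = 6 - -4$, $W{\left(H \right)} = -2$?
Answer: $- \frac{15812}{5} \approx -3162.4$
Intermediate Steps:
$Z = 10$ ($Z = 6 + 4 = 10$)
$v{\left(x,N \right)} = 10$
$t = -7$ ($t = 1 + 4 \left(-2\right) = 1 - 8 = -7$)
$c{\left(O,K \right)} = 4 - \frac{1}{2 K}$ ($c{\left(O,K \right)} = 4 + \frac{\left(-3\right) \frac{1}{6}}{K} = 4 - \frac{1}{2 K}$)
$c{\left(-1,v{\left(-2,-4 \right)} \right)} t 116 + 45 = \left(4 - \frac{1}{2 \cdot 10}\right) \left(-7\right) 116 + 45 = \left(4 - \frac{1}{20}\right) \left(-7\right) 116 + 45 = \frac{79}{20} \left(-7\right) 116 + 45 = \left(- \frac{553}{20}\right) 116 + 45 = - \frac{16037}{5} + 45 = - \frac{15812}{5}$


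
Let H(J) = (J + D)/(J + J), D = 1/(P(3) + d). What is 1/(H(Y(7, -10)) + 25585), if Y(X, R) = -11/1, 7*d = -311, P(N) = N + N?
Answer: 2959/75707498 ≈ 3.9085e-5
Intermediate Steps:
P(N) = 2*N
d = -311/7 (d = (⅐)*(-311) = -311/7 ≈ -44.429)
Y(X, R) = -11 (Y(X, R) = -11*1 = -11)
D = -7/269 (D = 1/(2*3 - 311/7) = 1/(6 - 311/7) = 1/(-269/7) = -7/269 ≈ -0.026022)
H(J) = (-7/269 + J)/(2*J) (H(J) = (J - 7/269)/(J + J) = (-7/269 + J)/((2*J)) = (-7/269 + J)*(1/(2*J)) = (-7/269 + J)/(2*J))
1/(H(Y(7, -10)) + 25585) = 1/((1/538)*(-7 + 269*(-11))/(-11) + 25585) = 1/((1/538)*(-1/11)*(-7 - 2959) + 25585) = 1/((1/538)*(-1/11)*(-2966) + 25585) = 1/(1483/2959 + 25585) = 1/(75707498/2959) = 2959/75707498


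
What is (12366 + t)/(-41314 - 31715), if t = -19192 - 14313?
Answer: 21139/73029 ≈ 0.28946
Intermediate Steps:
t = -33505
(12366 + t)/(-41314 - 31715) = (12366 - 33505)/(-41314 - 31715) = -21139/(-73029) = -21139*(-1/73029) = 21139/73029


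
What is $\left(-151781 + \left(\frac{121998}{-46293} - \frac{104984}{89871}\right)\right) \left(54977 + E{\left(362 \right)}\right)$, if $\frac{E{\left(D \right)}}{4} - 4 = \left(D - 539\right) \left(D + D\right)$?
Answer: $\frac{32107445211730394743}{462266467} \approx 6.9457 \cdot 10^{10}$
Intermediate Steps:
$E{\left(D \right)} = 16 + 8 D \left(-539 + D\right)$ ($E{\left(D \right)} = 16 + 4 \left(D - 539\right) \left(D + D\right) = 16 + 4 \left(-539 + D\right) 2 D = 16 + 4 \cdot 2 D \left(-539 + D\right) = 16 + 8 D \left(-539 + D\right)$)
$\left(-151781 + \left(\frac{121998}{-46293} - \frac{104984}{89871}\right)\right) \left(54977 + E{\left(362 \right)}\right) = \left(-151781 + \left(\frac{121998}{-46293} - \frac{104984}{89871}\right)\right) \left(54977 + \left(16 - 1560944 + 8 \cdot 362^{2}\right)\right) = \left(-151781 + \left(121998 \left(- \frac{1}{46293}\right) - \frac{104984}{89871}\right)\right) \left(54977 + \left(16 - 1560944 + 8 \cdot 131044\right)\right) = \left(-151781 - \frac{5274702190}{1386799401}\right) \left(54977 + \left(16 - 1560944 + 1048352\right)\right) = \left(-151781 - \frac{5274702190}{1386799401}\right) \left(54977 - 512576\right) = \left(- \frac{210495074585371}{1386799401}\right) \left(-457599\right) = \frac{32107445211730394743}{462266467}$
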